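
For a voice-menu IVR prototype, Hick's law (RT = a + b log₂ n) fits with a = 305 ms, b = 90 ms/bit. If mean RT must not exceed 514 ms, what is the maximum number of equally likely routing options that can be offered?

Information budget: (514 − 305)/90 = 2.3222 bits, so n ≤ 2^2.3222 = 5.001 → at most 5.

5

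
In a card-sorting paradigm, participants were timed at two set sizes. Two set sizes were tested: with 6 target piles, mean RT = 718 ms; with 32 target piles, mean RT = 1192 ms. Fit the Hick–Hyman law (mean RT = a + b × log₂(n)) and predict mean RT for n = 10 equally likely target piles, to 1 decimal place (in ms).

Fit slope and intercept:
  b = (1192 − 718) / (log₂ 32 − log₂ 6) = 474 / (5 − 2.5850) = 196.270 ms/bit
  a = 718 − 196.270 × 2.5850 = 210.649 ms
Then RT(10) = 210.649 + 196.270 × log₂ 10 = 210.649 + 196.270 × 3.3219 ≈ 862.644 ms.

862.6 ms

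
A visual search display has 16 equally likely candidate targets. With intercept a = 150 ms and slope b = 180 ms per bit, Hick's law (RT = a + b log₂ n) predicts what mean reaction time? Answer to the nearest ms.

log₂(16) = 4 bits, so RT = 150 + 180 × 4 ≈ 870.000 ms.

870 ms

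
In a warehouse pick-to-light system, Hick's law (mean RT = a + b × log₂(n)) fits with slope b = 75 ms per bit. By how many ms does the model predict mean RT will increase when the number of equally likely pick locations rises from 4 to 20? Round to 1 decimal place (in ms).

174.1 ms

The intercept a cancels: ΔRT = b·(log₂ n₂ − log₂ n₁) = b·log₂(n₂/n₁).
log₂(20) − log₂(4) = 4.3219 − 2 = 2.3219.
ΔRT = 75 × 2.3219 = 174.145 ms.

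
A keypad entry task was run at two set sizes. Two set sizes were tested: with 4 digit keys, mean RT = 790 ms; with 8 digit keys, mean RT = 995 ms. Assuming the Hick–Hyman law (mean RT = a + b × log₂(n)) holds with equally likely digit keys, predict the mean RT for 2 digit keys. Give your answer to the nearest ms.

585 ms

Fit slope and intercept:
  b = (995 − 790) / (log₂ 8 − log₂ 4) = 205 / (3 − 2) = 205 ms/bit
  a = 790 − 205 × 2 = 380 ms
Then RT(2) = 380 + 205 × log₂ 2 = 380 + 205 × 1 ≈ 585.000 ms.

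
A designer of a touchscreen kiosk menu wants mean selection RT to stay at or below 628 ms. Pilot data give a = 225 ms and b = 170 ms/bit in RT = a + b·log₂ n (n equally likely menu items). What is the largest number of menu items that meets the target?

5

170·log₂ n ≤ 628 − 225 = 403, giving log₂ n ≤ 2.3706 and n ≤ 5.172. The largest whole number is 5.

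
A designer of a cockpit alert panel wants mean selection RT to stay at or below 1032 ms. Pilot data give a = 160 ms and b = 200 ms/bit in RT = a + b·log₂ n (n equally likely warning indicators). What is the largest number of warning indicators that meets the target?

200·log₂ n ≤ 1032 − 160 = 872, giving log₂ n ≤ 4.3600 and n ≤ 20.535. The largest whole number is 20.

20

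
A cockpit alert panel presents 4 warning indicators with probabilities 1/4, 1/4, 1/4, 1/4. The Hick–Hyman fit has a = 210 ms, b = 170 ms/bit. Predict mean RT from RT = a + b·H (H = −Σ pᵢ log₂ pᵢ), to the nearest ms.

550 ms

H = −Σ pᵢ log₂ pᵢ = 0.25·2 + 0.25·2 + 0.25·2 + 0.25·2 = 2.000 bits.
RT = 210 + 170 × 2.000 = 550.00 ms.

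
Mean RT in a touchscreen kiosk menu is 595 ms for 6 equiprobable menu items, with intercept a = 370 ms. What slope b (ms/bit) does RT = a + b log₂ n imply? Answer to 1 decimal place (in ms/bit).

87.0 ms/bit

log₂(6) = 2.5850 bits.
b = (RT − a)/log₂ n = (595 − 370) / 2.5850 = 87.042 ms/bit.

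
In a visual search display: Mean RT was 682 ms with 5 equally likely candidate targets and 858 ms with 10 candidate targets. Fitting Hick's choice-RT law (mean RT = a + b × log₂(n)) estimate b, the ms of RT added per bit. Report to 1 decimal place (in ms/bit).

The slope on a log₂ axis is (858 − 682) / (3.3219 − 2.3219) = 176.000 ms/bit.

176.0 ms/bit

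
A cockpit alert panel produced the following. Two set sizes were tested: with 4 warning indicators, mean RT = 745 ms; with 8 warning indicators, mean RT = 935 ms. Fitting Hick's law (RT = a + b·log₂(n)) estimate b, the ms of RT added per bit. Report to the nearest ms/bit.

b = (RT₂ − RT₁)/(log₂ n₂ − log₂ n₁) = (935 − 745)/(3 − 2) = 190 ms/bit.

190 ms/bit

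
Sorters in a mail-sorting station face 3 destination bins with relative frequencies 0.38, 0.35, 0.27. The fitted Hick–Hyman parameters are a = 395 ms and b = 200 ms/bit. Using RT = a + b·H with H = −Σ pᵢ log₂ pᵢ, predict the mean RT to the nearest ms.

H = 0.38·log₂(1/0.38) + 0.35·log₂(1/0.35) + 0.27·log₂(1/0.27) = 1.5706 bits.
RT = 395 + 200 × 1.5706 = 709.12 ms.

709 ms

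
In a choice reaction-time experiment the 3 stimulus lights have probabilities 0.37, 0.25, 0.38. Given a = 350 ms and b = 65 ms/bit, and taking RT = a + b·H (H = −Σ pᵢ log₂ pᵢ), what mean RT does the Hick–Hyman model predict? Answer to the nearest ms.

Entropy contributions −pᵢ log₂ pᵢ: 0.5307, 0.5000, 0.5305; sum H = 1.5612 bits.
RT = a + bH = 350 + 65·1.5612 = 451.48 ms.

451 ms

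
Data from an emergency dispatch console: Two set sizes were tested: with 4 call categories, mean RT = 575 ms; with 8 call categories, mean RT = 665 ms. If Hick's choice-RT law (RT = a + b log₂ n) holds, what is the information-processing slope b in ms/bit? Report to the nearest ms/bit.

The slope on a log₂ axis is (665 − 575) / (3 − 2) = 90 ms/bit.

90 ms/bit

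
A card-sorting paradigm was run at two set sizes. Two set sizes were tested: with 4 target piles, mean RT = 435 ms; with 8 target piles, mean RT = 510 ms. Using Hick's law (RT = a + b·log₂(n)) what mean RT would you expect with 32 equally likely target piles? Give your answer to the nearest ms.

With log₂ n on the abscissa the relation is linear; from the two conditions:
  b = (510 − 435) / (log₂ 8 − log₂ 4) = 75 / (3 − 2) = 75 ms/bit
  a = 435 − 75 × 2 = 285 ms
Then RT(32) = 285 + 75 × log₂ 32 = 285 + 75 × 5 ≈ 660.000 ms.

660 ms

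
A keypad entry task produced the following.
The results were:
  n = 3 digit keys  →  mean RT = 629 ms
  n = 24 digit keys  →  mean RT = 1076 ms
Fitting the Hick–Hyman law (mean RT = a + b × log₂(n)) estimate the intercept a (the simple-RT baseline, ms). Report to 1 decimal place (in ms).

392.8 ms

The slope on a log₂ axis is (1076 − 629) / (4.5850 − 1.5850) = 149.000 ms/bit.
Intercept: a = 629 − 149.000·log₂(3) = 392.841 ms.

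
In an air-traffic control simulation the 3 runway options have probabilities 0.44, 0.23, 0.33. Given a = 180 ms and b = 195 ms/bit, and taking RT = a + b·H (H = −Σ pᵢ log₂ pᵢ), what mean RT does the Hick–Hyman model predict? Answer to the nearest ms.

Entropy contributions −pᵢ log₂ pᵢ: 0.5211, 0.4877, 0.5278; sum H = 1.5366 bits.
RT = a + bH = 180 + 195·1.5366 = 479.64 ms.

480 ms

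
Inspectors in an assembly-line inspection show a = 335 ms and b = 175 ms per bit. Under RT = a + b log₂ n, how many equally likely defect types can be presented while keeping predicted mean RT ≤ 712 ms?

Information budget: (712 − 335)/175 = 2.1543 bits, so n ≤ 2^2.1543 = 4.451 → at most 4.

4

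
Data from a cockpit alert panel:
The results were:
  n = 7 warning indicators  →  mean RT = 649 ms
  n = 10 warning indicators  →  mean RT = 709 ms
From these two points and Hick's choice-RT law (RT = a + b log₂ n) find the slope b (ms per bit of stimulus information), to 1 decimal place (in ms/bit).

116.6 ms/bit

b = (RT₂ − RT₁)/(log₂ n₂ − log₂ n₁) = (709 − 649)/(3.3219 − 2.8074) = 116.601 ms/bit.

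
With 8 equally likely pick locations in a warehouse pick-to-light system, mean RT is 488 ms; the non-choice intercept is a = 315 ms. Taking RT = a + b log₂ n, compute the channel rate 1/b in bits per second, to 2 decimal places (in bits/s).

17.34 bits/s

b = (488 − 315)/log₂ 8 = 173/3 = 57.667 ms per bit = 0.05767 s/bit; the reciprocal is 17.341 bits/s.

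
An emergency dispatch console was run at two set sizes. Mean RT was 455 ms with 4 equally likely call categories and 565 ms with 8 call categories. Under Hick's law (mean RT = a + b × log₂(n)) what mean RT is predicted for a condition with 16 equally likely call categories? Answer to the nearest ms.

Fit slope and intercept:
  b = (565 − 455) / (log₂ 8 − log₂ 4) = 110 / (3 − 2) = 110 ms/bit
  a = 455 − 110 × 2 = 235 ms
Then RT(16) = 235 + 110 × log₂ 16 = 235 + 110 × 4 ≈ 675.000 ms.

675 ms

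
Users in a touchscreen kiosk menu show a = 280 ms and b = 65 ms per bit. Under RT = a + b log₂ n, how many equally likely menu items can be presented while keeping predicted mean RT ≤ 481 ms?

8

Set 280 + 65·log₂ n ≤ 481 → log₂ n ≤ (481 − 280)/65 = 3.0923.
So n ≤ 2^3.0923 = 8.529; the largest integer n is 8.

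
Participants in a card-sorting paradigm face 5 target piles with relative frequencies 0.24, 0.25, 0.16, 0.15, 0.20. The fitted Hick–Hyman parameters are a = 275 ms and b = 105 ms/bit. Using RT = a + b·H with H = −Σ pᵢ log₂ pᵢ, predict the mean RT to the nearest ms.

516 ms

Entropy contributions −pᵢ log₂ pᵢ: 0.4941, 0.5000, 0.4230, 0.4105, 0.4644; sum H = 2.2921 bits.
RT = a + bH = 275 + 105·2.2921 = 515.67 ms.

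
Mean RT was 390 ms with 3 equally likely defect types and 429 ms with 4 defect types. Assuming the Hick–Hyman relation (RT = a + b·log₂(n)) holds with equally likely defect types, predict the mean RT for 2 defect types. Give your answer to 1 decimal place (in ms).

With log₂ n on the abscissa the relation is linear; from the two conditions:
  b = (429 − 390) / (log₂ 4 − log₂ 3) = 39 / (2 − 1.5850) = 93.967 ms/bit
  a = 390 − 93.967 × 1.5850 = 241.065 ms
Then RT(2) = 241.065 + 93.967 × log₂ 2 = 241.065 + 93.967 × 1 ≈ 335.033 ms.

335.0 ms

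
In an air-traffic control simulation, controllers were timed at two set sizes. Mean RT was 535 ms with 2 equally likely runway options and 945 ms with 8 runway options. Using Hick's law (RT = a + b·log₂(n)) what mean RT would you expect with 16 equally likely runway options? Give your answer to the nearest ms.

1150 ms

Fit slope and intercept:
  b = (945 − 535) / (log₂ 8 − log₂ 2) = 410 / (3 − 1) = 205 ms/bit
  a = 535 − 205 × 1 = 330 ms
Then RT(16) = 330 + 205 × log₂ 16 = 330 + 205 × 4 ≈ 1150.000 ms.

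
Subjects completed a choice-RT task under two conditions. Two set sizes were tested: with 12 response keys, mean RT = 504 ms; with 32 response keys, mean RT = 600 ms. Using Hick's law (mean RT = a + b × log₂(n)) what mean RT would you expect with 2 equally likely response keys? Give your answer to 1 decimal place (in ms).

RT is linear in log₂ n, so two points fix the line:
  b = (600 − 504) / (log₂ 32 − log₂ 12) = 96 / (5 − 3.5850) = 67.843 ms/bit
  a = 504 − 67.843 × 3.5850 = 260.786 ms
Then RT(2) = 260.786 + 67.843 × log₂ 2 = 260.786 + 67.843 × 1 ≈ 328.629 ms.

328.6 ms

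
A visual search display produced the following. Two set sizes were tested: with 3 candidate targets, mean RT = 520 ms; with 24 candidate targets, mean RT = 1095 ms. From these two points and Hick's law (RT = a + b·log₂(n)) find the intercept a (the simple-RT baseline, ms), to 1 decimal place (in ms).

Slope: b = (1095 − 520) / (log₂ 24 − log₂ 3) = 575/3.0000 = 191.667 ms/bit.
a = RT₁ − b·log₂ n₁ = 520 − 191.667 × 1.5850 = 216.216 ms.

216.2 ms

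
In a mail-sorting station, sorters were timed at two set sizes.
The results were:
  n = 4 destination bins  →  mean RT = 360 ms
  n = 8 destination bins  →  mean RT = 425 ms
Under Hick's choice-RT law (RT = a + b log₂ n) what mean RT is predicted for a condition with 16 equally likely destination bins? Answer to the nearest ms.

490 ms

With log₂ n on the abscissa the relation is linear; from the two conditions:
  b = (425 − 360) / (log₂ 8 − log₂ 4) = 65 / (3 − 2) = 65 ms/bit
  a = 360 − 65 × 2 = 230 ms
Then RT(16) = 230 + 65 × log₂ 16 = 230 + 65 × 4 ≈ 490.000 ms.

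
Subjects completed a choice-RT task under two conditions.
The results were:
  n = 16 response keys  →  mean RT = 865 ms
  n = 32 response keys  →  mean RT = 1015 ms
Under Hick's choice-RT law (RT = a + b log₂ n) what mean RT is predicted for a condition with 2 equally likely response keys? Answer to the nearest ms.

415 ms

Solve the two-equation system in a and b:
  b = (1015 − 865) / (log₂ 32 − log₂ 16) = 150 / (5 − 4) = 150 ms/bit
  a = 865 − 150 × 4 = 265 ms
Then RT(2) = 265 + 150 × log₂ 2 = 265 + 150 × 1 ≈ 415.000 ms.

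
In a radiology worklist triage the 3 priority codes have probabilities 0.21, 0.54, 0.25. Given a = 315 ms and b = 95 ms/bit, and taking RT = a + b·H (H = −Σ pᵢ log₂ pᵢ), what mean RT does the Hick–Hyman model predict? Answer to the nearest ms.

453 ms

H = 0.21·log₂(1/0.21) + 0.54·log₂(1/0.54) + 0.25·log₂(1/0.25) = 1.4529 bits.
RT = 315 + 95 × 1.4529 = 453.02 ms.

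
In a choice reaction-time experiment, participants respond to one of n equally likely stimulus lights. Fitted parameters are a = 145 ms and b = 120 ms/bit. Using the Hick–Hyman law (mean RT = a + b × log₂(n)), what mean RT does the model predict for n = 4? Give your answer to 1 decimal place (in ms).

385.0 ms

log₂(4) = 2 bits, so RT = 145 + 120 × 2 ≈ 385.000 ms.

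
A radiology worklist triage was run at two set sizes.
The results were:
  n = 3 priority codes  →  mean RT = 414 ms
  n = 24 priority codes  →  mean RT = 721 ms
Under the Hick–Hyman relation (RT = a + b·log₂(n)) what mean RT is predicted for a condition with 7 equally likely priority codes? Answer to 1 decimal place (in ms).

Fit slope and intercept:
  b = (721 − 414) / (log₂ 24 − log₂ 3) = 307 / (4.5850 − 1.5850) = 102.333 ms/bit
  a = 414 − 102.333 × 1.5850 = 251.806 ms
Then RT(7) = 251.806 + 102.333 × log₂ 7 = 251.806 + 102.333 × 2.8074 ≈ 539.091 ms.

539.1 ms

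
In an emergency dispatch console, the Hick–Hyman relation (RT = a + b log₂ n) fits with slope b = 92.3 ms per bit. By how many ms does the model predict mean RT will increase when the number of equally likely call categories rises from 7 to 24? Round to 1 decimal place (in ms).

164.1 ms

ΔRT = (a + b log₂ n₂) − (a + b log₂ n₁) = b·(log₂ n₂ − log₂ n₁).
log₂(24) − log₂(7) = 4.5850 − 2.8074 = 1.7776.
ΔRT = 92.3 × 1.7776 = 164.073 ms.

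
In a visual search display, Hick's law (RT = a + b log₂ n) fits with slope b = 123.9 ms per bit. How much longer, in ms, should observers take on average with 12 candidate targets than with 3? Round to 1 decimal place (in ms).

247.8 ms

Only the slope matters, since a is common to both: ΔRT = b·log₂(n₂/n₁).
log₂(12) − log₂(3) = log₂(12/3) = log₂(4) = 2.
ΔRT = 123.9 × 2.0000 = 247.800 ms.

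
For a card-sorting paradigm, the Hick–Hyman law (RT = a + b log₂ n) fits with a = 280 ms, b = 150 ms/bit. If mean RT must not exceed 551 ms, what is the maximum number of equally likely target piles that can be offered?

3

150·log₂ n ≤ 551 − 280 = 271, giving log₂ n ≤ 1.8067 and n ≤ 3.498. The largest whole number is 3.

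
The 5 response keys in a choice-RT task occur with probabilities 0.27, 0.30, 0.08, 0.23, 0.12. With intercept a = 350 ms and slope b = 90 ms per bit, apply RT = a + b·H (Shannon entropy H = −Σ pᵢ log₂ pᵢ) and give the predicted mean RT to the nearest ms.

H = 0.27·log₂(1/0.27) + 0.30·log₂(1/0.30) + 0.08·log₂(1/0.08) + 0.23·log₂(1/0.23) + 0.12·log₂(1/0.12) = 2.1774 bits.
RT = 350 + 90 × 2.1774 = 545.96 ms.

546 ms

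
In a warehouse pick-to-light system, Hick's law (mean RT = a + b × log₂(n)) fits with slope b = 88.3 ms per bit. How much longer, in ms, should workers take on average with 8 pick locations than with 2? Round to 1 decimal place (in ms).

ΔRT = (a + b log₂ n₂) − (a + b log₂ n₁) = b·(log₂ n₂ − log₂ n₁).
log₂(8) − log₂(2) = log₂(8/2) = log₂(4) = 2.
ΔRT = 88.3 × 2.0000 = 176.600 ms.

176.6 ms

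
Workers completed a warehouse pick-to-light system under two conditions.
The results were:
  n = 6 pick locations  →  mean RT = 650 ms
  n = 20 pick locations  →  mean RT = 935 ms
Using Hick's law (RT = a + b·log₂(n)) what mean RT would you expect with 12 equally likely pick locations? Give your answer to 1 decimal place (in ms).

With log₂ n on the abscissa the relation is linear; from the two conditions:
  b = (935 − 650) / (log₂ 20 − log₂ 6) = 285 / (4.3219 − 2.5850) = 164.079 ms/bit
  a = 650 − 164.079 × 2.5850 = 225.861 ms
Then RT(12) = 225.861 + 164.079 × log₂ 12 = 225.861 + 164.079 × 3.5850 ≈ 814.079 ms.

814.1 ms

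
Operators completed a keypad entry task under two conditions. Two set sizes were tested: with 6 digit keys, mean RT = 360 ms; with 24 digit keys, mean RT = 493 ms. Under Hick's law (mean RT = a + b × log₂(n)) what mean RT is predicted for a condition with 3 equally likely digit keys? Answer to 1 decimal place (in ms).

293.5 ms

Fit slope and intercept:
  b = (493 − 360) / (log₂ 24 − log₂ 6) = 133 / (4.5850 − 2.5850) = 66.500 ms/bit
  a = 360 − 66.500 × 2.5850 = 188.100 ms
Then RT(3) = 188.100 + 66.500 × log₂ 3 = 188.100 + 66.500 × 1.5850 ≈ 293.500 ms.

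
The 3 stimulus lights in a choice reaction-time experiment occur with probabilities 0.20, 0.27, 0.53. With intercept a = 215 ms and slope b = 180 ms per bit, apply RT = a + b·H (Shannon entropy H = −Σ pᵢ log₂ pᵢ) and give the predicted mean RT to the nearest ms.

478 ms

H = 0.20·log₂(1/0.20) + 0.27·log₂(1/0.27) + 0.53·log₂(1/0.53) = 1.4599 bits.
RT = 215 + 180 × 1.4599 = 477.77 ms.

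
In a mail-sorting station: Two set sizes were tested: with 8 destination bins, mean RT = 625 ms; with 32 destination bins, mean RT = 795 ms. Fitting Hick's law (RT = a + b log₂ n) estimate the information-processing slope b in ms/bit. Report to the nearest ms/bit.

85 ms/bit

Slope: b = (795 − 625) / (log₂ 32 − log₂ 8) = 170/2.0000 = 85 ms/bit.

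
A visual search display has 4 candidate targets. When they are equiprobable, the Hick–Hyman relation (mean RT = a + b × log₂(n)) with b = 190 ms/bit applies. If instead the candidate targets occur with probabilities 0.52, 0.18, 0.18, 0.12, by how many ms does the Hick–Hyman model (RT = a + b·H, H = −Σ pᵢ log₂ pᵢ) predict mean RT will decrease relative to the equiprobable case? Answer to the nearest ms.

The RT saving is b·ΔH. Equiprobable H₀ = log₂(4) = 2.0000 bits; with the given probabilities H = 1.7483 bits.
b·(H₀ − H) = 190 × (2.0000 − 1.7483) = 47.83 ms.

48 ms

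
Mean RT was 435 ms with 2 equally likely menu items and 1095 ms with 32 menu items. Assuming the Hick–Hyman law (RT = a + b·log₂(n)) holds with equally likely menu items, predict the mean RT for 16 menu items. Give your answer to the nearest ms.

RT is linear in log₂ n, so two points fix the line:
  b = (1095 − 435) / (log₂ 32 − log₂ 2) = 660 / (5 − 1) = 165 ms/bit
  a = 435 − 165 × 1 = 270 ms
Then RT(16) = 270 + 165 × log₂ 16 = 270 + 165 × 4 ≈ 930.000 ms.

930 ms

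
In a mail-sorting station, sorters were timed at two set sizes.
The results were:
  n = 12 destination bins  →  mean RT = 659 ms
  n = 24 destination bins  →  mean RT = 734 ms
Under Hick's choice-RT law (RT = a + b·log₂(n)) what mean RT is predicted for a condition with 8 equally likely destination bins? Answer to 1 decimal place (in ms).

615.1 ms

Fit slope and intercept:
  b = (734 − 659) / (log₂ 24 − log₂ 12) = 75 / (4.5850 − 3.5850) = 75.000 ms/bit
  a = 659 − 75.000 × 3.5850 = 390.128 ms
Then RT(8) = 390.128 + 75.000 × log₂ 8 = 390.128 + 75.000 × 3 ≈ 615.128 ms.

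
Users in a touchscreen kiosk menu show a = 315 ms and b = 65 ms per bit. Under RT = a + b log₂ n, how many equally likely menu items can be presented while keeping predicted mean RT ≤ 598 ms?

Set 315 + 65·log₂ n ≤ 598 → log₂ n ≤ (598 − 315)/65 = 4.3538.
So n ≤ 2^4.3538 = 20.447; the largest integer n is 20.

20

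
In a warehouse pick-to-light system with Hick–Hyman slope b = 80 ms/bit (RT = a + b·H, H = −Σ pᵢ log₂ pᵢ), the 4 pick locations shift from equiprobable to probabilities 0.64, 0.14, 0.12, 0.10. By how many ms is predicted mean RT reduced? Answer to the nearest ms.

39 ms

The RT saving is b·ΔH. Equiprobable H₀ = log₂(4) = 2.0000 bits; with the given probabilities H = 1.5084 bits.
b·(H₀ − H) = 80 × (2.0000 − 1.5084) = 39.32 ms.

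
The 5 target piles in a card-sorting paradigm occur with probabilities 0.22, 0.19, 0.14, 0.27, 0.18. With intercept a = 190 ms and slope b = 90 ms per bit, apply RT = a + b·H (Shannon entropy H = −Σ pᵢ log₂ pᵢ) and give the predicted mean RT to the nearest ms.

H = 0.22·log₂(1/0.22) + 0.19·log₂(1/0.19) + 0.14·log₂(1/0.14) + 0.27·log₂(1/0.27) + 0.18·log₂(1/0.18) = 2.2882 bits.
RT = 190 + 90 × 2.2882 = 395.94 ms.

396 ms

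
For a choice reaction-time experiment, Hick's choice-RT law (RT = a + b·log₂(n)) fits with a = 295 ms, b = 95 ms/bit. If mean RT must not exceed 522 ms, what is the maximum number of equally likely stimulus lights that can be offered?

5

95·log₂ n ≤ 522 − 295 = 227, giving log₂ n ≤ 2.3895 and n ≤ 5.240. The largest whole number is 5.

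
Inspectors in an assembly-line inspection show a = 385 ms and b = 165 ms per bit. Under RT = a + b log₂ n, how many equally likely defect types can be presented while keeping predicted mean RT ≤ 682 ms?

3

165·log₂ n ≤ 682 − 385 = 297, giving log₂ n ≤ 1.8000 and n ≤ 3.482. The largest whole number is 3.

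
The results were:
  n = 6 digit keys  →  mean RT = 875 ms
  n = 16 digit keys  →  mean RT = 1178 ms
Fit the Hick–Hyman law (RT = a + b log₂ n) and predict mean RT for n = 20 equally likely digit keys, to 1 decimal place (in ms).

RT is linear in log₂ n, so two points fix the line:
  b = (1178 − 875) / (log₂ 16 − log₂ 6) = 303 / (4 − 2.5850) = 214.129 ms/bit
  a = 875 − 214.129 × 2.5850 = 321.486 ms
Then RT(20) = 321.486 + 214.129 × log₂ 20 = 321.486 + 214.129 × 4.3219 ≈ 1246.934 ms.

1246.9 ms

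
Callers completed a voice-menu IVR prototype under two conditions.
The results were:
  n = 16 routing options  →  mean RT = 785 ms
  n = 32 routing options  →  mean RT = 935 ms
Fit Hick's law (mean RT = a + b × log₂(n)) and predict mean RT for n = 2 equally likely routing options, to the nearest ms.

With log₂ n on the abscissa the relation is linear; from the two conditions:
  b = (935 − 785) / (log₂ 32 − log₂ 16) = 150 / (5 − 4) = 150 ms/bit
  a = 785 − 150 × 4 = 185 ms
Then RT(2) = 185 + 150 × log₂ 2 = 185 + 150 × 1 ≈ 335.000 ms.

335 ms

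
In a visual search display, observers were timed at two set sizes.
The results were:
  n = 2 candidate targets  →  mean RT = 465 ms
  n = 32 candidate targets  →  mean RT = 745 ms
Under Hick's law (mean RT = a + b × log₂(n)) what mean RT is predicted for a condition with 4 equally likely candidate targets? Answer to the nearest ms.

Solve the two-equation system in a and b:
  b = (745 − 465) / (log₂ 32 − log₂ 2) = 280 / (5 − 1) = 70 ms/bit
  a = 465 − 70 × 1 = 395 ms
Then RT(4) = 395 + 70 × log₂ 4 = 395 + 70 × 2 ≈ 535.000 ms.

535 ms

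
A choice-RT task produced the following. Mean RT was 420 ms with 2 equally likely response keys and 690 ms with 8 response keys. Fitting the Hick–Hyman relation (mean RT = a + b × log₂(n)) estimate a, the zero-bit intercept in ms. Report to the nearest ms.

b = (RT₂ − RT₁)/(log₂ n₂ − log₂ n₁) = (690 − 420)/(3 − 1) = 135 ms/bit.
Intercept: a = 420 − 135·log₂(2) = 285.000 ms.

285 ms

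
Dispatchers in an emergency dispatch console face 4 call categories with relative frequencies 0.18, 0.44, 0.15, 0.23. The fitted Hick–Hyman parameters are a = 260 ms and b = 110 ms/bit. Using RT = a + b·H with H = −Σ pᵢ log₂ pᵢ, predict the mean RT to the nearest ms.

H = 0.18·log₂(1/0.18) + 0.44·log₂(1/0.44) + 0.15·log₂(1/0.15) + 0.23·log₂(1/0.23) = 1.8647 bits.
RT = 260 + 110 × 1.8647 = 465.11 ms.

465 ms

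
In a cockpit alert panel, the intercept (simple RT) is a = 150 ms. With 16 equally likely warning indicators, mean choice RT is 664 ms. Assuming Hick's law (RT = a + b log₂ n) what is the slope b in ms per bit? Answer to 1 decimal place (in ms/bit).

b = (664 − 150) / log₂(16) = 514 / 4 = 128.500 ms/bit.

128.5 ms/bit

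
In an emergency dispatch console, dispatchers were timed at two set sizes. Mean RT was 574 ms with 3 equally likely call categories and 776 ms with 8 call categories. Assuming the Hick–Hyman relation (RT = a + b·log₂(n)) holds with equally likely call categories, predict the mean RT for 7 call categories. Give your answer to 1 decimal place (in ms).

Fit slope and intercept:
  b = (776 − 574) / (log₂ 8 − log₂ 3) = 202 / (3 − 1.5850) = 142.752 ms/bit
  a = 574 − 142.752 × 1.5850 = 347.743 ms
Then RT(7) = 347.743 + 142.752 × log₂ 7 = 347.743 + 142.752 × 2.8074 ≈ 748.499 ms.

748.5 ms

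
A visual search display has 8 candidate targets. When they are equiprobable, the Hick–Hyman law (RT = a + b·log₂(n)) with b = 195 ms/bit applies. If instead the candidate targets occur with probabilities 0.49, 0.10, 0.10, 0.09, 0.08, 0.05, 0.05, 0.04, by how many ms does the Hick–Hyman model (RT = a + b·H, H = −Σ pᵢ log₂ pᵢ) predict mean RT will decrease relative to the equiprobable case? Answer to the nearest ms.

119 ms

Equiprobable entropy H₀ = log₂ 8 = 3.0000 bits.
Skewed entropy H = −Σ pᵢ log₂ pᵢ = 2.3908 bits.
ΔRT = b·(H₀ − H) = 195 × 0.6092 = 118.80 ms.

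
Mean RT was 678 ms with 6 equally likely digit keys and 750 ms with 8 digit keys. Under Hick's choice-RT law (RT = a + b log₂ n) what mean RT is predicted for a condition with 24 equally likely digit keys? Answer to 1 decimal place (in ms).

1025.0 ms

Solve the two-equation system in a and b:
  b = (750 − 678) / (log₂ 8 − log₂ 6) = 72 / (3 − 2.5850) = 173.478 ms/bit
  a = 678 − 173.478 × 2.5850 = 229.565 ms
Then RT(24) = 229.565 + 173.478 × log₂ 24 = 229.565 + 173.478 × 4.5850 ≈ 1024.957 ms.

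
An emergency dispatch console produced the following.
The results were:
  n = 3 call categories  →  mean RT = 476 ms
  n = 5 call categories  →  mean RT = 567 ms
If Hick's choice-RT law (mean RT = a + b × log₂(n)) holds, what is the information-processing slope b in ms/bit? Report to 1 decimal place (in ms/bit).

123.5 ms/bit

Slope: b = (567 − 476) / (log₂ 5 − log₂ 3) = 91/0.7370 = 123.479 ms/bit.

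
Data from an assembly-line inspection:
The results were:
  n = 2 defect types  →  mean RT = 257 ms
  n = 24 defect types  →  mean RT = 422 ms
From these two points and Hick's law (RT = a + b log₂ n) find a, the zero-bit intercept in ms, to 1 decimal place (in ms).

b = (RT₂ − RT₁)/(log₂ n₂ − log₂ n₁) = (422 − 257)/(4.5850 − 1) = 46.026 ms/bit.
Intercept: a = 257 − 46.026·log₂(2) = 210.974 ms.

211.0 ms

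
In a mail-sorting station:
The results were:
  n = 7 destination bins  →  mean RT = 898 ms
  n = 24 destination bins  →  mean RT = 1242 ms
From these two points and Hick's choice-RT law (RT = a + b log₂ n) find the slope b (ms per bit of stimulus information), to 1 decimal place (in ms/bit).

b = (RT₂ − RT₁)/(log₂ n₂ − log₂ n₁) = (1242 − 898)/(4.5850 − 2.8074) = 193.519 ms/bit.

193.5 ms/bit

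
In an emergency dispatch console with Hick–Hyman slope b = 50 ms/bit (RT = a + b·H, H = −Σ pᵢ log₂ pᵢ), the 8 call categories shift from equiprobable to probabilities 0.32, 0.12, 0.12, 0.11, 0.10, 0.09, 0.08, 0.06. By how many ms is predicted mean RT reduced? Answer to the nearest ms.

10 ms

The RT saving is b·ΔH. Equiprobable H₀ = log₂(8) = 3.0000 bits; with the given probabilities H = 2.7903 bits.
b·(H₀ − H) = 50 × (3.0000 − 2.7903) = 10.48 ms.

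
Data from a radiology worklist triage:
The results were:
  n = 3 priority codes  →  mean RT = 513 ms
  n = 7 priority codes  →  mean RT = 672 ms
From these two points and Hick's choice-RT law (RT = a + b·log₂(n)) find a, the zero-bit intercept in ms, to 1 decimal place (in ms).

Slope: b = (672 − 513) / (log₂ 7 − log₂ 3) = 159/1.2224 = 130.073 ms/bit.
a = RT₁ − b·log₂ n₁ = 513 − 130.073 × 1.5850 = 306.839 ms.

306.8 ms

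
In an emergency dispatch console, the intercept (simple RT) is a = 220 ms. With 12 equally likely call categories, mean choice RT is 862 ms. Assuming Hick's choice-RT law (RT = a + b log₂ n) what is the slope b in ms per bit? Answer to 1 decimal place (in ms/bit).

179.1 ms/bit

b = (862 − 220) / log₂(12) = 642 / 3.5850 = 179.081 ms/bit.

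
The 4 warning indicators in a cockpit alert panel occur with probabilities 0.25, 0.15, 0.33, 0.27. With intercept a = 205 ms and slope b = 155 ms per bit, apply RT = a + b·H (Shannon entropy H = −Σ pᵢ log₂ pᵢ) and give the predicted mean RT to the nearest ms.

H = 0.25·log₂(1/0.25) + 0.15·log₂(1/0.15) + 0.33·log₂(1/0.33) + 0.27·log₂(1/0.27) = 1.9484 bits.
RT = 205 + 155 × 1.9484 = 507.00 ms.

507 ms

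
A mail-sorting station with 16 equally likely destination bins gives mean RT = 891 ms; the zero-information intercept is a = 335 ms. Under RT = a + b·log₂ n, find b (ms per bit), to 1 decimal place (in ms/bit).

16 alternatives carry log₂ 16 = 4 bits; the choice cost is 891 − 335 = 556 ms, so b = 556/4 = 139.000 ms/bit.

139.0 ms/bit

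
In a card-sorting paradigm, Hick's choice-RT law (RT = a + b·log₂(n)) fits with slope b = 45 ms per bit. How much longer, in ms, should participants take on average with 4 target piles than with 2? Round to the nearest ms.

45 ms

ΔRT = (a + b log₂ n₂) − (a + b log₂ n₁) = b·(log₂ n₂ − log₂ n₁).
log₂(4) − log₂(2) = log₂(4/2) = log₂(2) = 1.
ΔRT = 45 × 1.0000 = 45.000 ms.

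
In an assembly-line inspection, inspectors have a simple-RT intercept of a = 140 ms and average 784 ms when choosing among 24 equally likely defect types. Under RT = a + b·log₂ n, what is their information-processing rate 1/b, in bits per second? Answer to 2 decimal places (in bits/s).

Choice component = 784 − 140 = 644 ms over log₂(24) = 4.5850 bits.
b = 644 / 4.5850 = 140.459 ms/bit, so 1/b = 7.120 bits/s.

7.12 bits/s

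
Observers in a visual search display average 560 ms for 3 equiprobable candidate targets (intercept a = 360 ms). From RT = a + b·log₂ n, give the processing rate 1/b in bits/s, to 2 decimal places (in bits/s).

b = (560 − 360)/log₂ 3 = 200/1.5850 = 126.186 ms per bit = 0.12619 s/bit; the reciprocal is 7.925 bits/s.

7.92 bits/s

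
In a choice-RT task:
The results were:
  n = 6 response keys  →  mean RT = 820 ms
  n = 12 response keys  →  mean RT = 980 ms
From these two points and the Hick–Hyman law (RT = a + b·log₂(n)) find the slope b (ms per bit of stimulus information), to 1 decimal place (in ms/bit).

Slope: b = (980 − 820) / (log₂ 12 − log₂ 6) = 160/1.0000 = 160.000 ms/bit.

160.0 ms/bit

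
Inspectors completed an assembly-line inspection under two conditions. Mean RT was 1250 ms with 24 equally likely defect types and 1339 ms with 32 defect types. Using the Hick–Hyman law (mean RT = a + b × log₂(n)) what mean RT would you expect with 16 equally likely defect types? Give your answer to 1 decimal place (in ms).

With log₂ n on the abscissa the relation is linear; from the two conditions:
  b = (1339 − 1250) / (log₂ 32 − log₂ 24) = 89 / (5 − 4.5850) = 214.438 ms/bit
  a = 1250 − 214.438 × 4.5850 = 266.808 ms
Then RT(16) = 266.808 + 214.438 × log₂ 16 = 266.808 + 214.438 × 4 ≈ 1124.562 ms.

1124.6 ms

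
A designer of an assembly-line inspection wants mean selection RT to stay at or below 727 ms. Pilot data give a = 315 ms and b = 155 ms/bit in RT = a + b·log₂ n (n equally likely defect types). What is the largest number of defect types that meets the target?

6

155·log₂ n ≤ 727 − 315 = 412, giving log₂ n ≤ 2.6581 and n ≤ 6.312. The largest whole number is 6.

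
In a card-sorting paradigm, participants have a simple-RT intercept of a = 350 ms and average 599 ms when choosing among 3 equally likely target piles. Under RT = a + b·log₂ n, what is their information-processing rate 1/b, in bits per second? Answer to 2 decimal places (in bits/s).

6.37 bits/s

b = (599 − 350)/log₂ 3 = 249/1.5850 = 157.102 ms per bit = 0.15710 s/bit; the reciprocal is 6.365 bits/s.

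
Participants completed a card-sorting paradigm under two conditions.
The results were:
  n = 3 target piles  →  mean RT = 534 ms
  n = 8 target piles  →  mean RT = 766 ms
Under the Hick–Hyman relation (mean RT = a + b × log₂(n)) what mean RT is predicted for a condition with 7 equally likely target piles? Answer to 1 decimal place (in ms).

Solve the two-equation system in a and b:
  b = (766 − 534) / (log₂ 8 − log₂ 3) = 232 / (3 − 1.5850) = 163.953 ms/bit
  a = 534 − 163.953 × 1.5850 = 274.140 ms
Then RT(7) = 274.140 + 163.953 × log₂ 7 = 274.140 + 163.953 × 2.8074 ≈ 734.415 ms.

734.4 ms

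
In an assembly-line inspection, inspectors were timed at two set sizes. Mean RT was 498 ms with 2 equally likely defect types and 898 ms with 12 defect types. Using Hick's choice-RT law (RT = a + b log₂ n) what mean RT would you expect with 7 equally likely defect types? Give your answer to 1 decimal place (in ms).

Fit slope and intercept:
  b = (898 − 498) / (log₂ 12 − log₂ 2) = 400 / (3.5850 − 1) = 154.741 ms/bit
  a = 498 − 154.741 × 1 = 343.259 ms
Then RT(7) = 343.259 + 154.741 × log₂ 7 = 343.259 + 154.741 × 2.8074 ≈ 777.672 ms.

777.7 ms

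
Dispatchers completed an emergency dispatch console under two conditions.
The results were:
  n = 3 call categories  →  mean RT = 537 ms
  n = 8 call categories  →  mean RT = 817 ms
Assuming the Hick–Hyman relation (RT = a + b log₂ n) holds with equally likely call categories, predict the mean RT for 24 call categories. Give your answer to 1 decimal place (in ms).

1130.6 ms

Solve the two-equation system in a and b:
  b = (817 − 537) / (log₂ 8 − log₂ 3) = 280 / (3 − 1.5850) = 197.875 ms/bit
  a = 537 − 197.875 × 1.5850 = 223.376 ms
Then RT(24) = 223.376 + 197.875 × log₂ 24 = 223.376 + 197.875 × 4.5850 ≈ 1130.624 ms.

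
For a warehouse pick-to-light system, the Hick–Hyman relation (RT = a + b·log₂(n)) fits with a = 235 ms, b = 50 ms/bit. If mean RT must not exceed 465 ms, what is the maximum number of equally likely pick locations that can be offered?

24

50·log₂ n ≤ 465 − 235 = 230, giving log₂ n ≤ 4.6000 and n ≤ 24.251. The largest whole number is 24.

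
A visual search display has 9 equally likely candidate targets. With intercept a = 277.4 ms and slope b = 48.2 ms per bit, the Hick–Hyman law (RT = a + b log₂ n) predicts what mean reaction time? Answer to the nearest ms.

log₂(9) = 3.1699 bits, so RT = 277.4 + 48.2 × 3.1699 ≈ 430.190 ms.

430 ms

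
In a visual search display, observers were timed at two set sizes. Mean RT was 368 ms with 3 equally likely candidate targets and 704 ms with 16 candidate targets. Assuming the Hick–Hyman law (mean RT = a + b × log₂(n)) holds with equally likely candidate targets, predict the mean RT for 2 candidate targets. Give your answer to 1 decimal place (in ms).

286.6 ms

RT is linear in log₂ n, so two points fix the line:
  b = (704 − 368) / (log₂ 16 − log₂ 3) = 336 / (4 − 1.5850) = 139.128 ms/bit
  a = 368 − 139.128 × 1.5850 = 147.487 ms
Then RT(2) = 147.487 + 139.128 × log₂ 2 = 147.487 + 139.128 × 1 ≈ 286.615 ms.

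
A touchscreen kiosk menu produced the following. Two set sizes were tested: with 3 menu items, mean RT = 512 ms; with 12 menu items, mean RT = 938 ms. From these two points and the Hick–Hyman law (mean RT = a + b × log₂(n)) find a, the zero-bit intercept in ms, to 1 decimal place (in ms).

174.4 ms

The slope on a log₂ axis is (938 − 512) / (3.5850 − 1.5850) = 213.000 ms/bit.
Intercept: a = 512 − 213.000·log₂(3) = 174.403 ms.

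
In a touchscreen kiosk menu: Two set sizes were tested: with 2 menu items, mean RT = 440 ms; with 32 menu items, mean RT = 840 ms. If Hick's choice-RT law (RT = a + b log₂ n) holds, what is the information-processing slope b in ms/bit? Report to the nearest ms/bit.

b = (RT₂ − RT₁)/(log₂ n₂ − log₂ n₁) = (840 − 440)/(5 − 1) = 100 ms/bit.

100 ms/bit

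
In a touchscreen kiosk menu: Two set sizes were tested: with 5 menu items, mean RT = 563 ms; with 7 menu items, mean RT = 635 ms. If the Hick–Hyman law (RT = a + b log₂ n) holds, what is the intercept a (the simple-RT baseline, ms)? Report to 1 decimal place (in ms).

The slope on a log₂ axis is (635 − 563) / (2.8074 − 2.3219) = 148.323 ms/bit.
Intercept: a = 563 − 148.323·log₂(5) = 218.604 ms.

218.6 ms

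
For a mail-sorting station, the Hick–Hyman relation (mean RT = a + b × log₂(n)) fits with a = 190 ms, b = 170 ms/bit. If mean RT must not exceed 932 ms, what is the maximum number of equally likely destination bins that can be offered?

20

Set 190 + 170·log₂ n ≤ 932 → log₂ n ≤ (932 − 190)/170 = 4.3647.
So n ≤ 2^4.3647 = 20.602; the largest integer n is 20.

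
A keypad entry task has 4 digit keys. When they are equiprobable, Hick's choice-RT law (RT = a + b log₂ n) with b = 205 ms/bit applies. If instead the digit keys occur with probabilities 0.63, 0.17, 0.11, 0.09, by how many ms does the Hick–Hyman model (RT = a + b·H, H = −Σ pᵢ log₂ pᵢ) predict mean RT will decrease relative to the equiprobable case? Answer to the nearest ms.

Equiprobable entropy H₀ = log₂ 4 = 2.0000 bits.
Skewed entropy H = −Σ pᵢ log₂ pᵢ = 1.5175 bits.
ΔRT = b·(H₀ − H) = 205 × 0.4825 = 98.92 ms.

99 ms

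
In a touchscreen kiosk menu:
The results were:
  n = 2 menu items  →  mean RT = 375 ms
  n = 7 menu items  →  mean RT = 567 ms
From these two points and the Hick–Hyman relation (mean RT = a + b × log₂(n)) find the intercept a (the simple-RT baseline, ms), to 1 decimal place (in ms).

268.8 ms

Slope: b = (567 − 375) / (log₂ 7 − log₂ 2) = 192/1.8074 = 106.233 ms/bit.
Intercept: a = 375 − 106.233·log₂(2) = 268.767 ms.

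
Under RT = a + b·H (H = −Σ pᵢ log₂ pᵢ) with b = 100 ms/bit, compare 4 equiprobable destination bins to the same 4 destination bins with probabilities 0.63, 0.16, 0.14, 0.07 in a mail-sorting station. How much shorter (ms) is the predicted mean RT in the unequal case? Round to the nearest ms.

49 ms

The RT saving is b·ΔH. Equiprobable H₀ = log₂(4) = 2.0000 bits; with the given probabilities H = 1.5086 bits.
b·(H₀ − H) = 100 × (2.0000 − 1.5086) = 49.14 ms.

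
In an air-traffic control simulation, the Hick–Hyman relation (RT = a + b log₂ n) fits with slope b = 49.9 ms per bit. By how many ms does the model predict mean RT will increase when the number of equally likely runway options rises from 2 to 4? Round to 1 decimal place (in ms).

49.9 ms

Only the slope matters, since a is common to both: ΔRT = b·log₂(n₂/n₁).
log₂(4) − log₂(2) = log₂(4/2) = log₂(2) = 1.
ΔRT = 49.9 × 1.0000 = 49.900 ms.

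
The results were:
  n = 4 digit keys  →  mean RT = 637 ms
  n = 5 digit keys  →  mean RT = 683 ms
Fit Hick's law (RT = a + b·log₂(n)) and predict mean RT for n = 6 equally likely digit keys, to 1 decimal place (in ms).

Fit slope and intercept:
  b = (683 − 637) / (log₂ 5 − log₂ 4) = 46 / (2.3219 − 2) = 142.889 ms/bit
  a = 637 − 142.889 × 2 = 351.222 ms
Then RT(6) = 351.222 + 142.889 × log₂ 6 = 351.222 + 142.889 × 2.5850 ≈ 720.585 ms.

720.6 ms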